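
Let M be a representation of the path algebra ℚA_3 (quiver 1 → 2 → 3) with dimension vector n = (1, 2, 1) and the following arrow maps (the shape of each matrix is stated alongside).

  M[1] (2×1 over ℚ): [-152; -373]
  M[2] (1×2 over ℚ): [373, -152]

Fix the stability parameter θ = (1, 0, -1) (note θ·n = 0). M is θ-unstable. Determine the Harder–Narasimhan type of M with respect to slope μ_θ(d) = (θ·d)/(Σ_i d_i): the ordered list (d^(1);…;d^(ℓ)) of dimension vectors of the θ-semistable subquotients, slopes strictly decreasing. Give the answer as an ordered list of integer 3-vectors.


Barcode: M ≅ I[1,2], I[2,3]. HN layers by μ_θ (2 steps, strictly decreasing):
  μ^(1)=1/2; μ^(2)=-1/2

((1, 1, 0); (0, 1, 1))


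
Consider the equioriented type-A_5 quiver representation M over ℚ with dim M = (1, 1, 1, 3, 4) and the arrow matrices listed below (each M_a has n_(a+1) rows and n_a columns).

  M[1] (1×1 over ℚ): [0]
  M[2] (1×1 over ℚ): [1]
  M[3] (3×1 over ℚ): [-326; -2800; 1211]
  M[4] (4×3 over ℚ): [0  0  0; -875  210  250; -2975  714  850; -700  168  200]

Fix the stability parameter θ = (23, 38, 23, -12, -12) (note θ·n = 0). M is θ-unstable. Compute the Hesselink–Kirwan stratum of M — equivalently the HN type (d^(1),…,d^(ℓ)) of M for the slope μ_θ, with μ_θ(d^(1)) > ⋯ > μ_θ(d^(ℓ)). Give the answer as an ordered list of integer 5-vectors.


Via rank(M_{q-1}∘⋯∘M_p): M ≅ I[1,1], I[2,4], I[4,4], I[4,5], I[5,5]^3.
μ_θ-semistable layers: μ^(1)=23; μ^(2)=49/3; μ^(3)=-12

((1, 0, 0, 0, 0); (0, 1, 1, 1, 0); (0, 0, 0, 2, 4))


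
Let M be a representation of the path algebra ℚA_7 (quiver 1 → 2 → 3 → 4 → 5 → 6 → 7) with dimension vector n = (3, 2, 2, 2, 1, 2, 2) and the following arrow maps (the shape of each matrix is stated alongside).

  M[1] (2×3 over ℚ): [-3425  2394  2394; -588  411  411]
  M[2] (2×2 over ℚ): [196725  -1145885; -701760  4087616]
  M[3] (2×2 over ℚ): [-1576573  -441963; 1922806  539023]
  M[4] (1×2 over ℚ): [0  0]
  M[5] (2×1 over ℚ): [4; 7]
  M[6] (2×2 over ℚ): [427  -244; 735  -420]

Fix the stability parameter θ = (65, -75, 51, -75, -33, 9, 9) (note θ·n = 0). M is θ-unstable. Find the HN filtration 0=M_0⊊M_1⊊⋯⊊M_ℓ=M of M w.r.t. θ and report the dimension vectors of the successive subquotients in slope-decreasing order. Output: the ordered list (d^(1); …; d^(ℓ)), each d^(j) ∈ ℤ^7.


Interval decomposition of M: I[1,1], I[1,2], I[1,4], I[3,4], I[5,6], I[6,7], I[7,7].
HN type (ℓ=6): μ^(1)=65; μ^(2)=9; μ^(3)=-5; μ^(4)=-17/2; μ^(5)=-12; μ^(6)=-33

((1, 0, 0, 0, 0, 0, 0); (0, 0, 0, 0, 0, 2, 2); (1, 1, 0, 0, 0, 0, 0); (1, 1, 1, 1, 0, 0, 0); (0, 0, 1, 1, 0, 0, 0); (0, 0, 0, 0, 1, 0, 0))


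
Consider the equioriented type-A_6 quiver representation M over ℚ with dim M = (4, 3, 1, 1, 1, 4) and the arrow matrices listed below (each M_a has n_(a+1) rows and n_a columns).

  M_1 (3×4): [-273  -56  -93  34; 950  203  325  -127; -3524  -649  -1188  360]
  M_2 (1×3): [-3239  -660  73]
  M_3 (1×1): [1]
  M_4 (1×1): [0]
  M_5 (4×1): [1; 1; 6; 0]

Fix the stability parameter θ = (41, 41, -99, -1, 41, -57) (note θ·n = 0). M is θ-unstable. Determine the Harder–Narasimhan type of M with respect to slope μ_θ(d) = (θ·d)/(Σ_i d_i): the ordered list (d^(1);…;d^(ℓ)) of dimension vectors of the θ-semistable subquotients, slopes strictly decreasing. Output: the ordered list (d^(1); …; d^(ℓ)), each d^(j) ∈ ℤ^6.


Via rank(M_{q-1}∘⋯∘M_p): M ≅ I[1,1], I[1,2]^2, I[1,4], I[5,6], I[6,6]^3.
μ_θ-semistable layers: μ^(1)=41; μ^(2)=-1; μ^(3)=-17/3; μ^(4)=-8; μ^(5)=-57

((3, 2, 0, 0, 0, 0); (0, 0, 0, 1, 0, 0); (1, 1, 1, 0, 0, 0); (0, 0, 0, 0, 1, 1); (0, 0, 0, 0, 0, 3))


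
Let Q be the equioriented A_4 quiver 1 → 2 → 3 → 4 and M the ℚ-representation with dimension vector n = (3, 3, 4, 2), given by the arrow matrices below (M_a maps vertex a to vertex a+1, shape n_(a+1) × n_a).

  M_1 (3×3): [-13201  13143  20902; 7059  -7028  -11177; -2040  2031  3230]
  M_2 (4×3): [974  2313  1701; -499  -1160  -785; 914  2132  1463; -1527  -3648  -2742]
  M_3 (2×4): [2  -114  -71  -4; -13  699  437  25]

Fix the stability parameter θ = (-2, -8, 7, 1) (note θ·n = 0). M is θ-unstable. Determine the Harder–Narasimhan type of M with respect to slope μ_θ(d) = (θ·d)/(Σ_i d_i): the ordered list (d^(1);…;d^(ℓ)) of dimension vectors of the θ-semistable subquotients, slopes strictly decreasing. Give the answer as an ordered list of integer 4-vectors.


Via rank(M_{q-1}∘⋯∘M_p): M ≅ I[1,3], I[1,4]^2, I[3,3].
μ_θ-semistable layers: μ^(1)=7; μ^(2)=4; μ^(3)=-5

((0, 0, 2, 0); (0, 0, 2, 2); (3, 3, 0, 0))


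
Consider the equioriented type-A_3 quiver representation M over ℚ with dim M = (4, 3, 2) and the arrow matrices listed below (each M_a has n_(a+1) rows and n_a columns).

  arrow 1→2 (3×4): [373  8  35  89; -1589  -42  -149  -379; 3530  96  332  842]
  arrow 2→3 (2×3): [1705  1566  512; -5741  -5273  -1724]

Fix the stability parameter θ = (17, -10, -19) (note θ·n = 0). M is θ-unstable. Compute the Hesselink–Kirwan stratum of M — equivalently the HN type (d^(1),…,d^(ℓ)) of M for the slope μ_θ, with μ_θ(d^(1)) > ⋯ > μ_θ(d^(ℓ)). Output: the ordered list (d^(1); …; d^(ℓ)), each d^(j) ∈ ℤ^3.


Barcode: M ≅ I[1,1], I[1,2], I[1,3]^2. HN layers by μ_θ (3 steps, strictly decreasing):
  μ^(1)=17; μ^(2)=7/2; μ^(3)=-4

((1, 0, 0); (1, 1, 0); (2, 2, 2))


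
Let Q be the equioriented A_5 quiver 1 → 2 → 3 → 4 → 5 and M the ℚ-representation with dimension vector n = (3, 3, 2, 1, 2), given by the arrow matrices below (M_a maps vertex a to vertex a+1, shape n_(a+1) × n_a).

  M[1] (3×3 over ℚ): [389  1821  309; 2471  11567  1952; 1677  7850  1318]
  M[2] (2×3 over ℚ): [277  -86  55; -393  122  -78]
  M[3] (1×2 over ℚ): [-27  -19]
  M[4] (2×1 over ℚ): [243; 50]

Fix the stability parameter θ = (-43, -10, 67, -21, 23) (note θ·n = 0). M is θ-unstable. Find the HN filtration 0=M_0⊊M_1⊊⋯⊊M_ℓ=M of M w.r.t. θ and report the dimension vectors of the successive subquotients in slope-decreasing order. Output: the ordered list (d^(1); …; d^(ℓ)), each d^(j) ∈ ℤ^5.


Via rank(M_{q-1}∘⋯∘M_p): M ≅ I[1,2], I[1,3], I[1,5], I[5,5].
μ_θ-semistable layers: μ^(1)=67; μ^(2)=23; μ^(3)=-10; μ^(4)=-43

((0, 0, 1, 0, 0); (0, 0, 1, 1, 2); (0, 3, 0, 0, 0); (3, 0, 0, 0, 0))


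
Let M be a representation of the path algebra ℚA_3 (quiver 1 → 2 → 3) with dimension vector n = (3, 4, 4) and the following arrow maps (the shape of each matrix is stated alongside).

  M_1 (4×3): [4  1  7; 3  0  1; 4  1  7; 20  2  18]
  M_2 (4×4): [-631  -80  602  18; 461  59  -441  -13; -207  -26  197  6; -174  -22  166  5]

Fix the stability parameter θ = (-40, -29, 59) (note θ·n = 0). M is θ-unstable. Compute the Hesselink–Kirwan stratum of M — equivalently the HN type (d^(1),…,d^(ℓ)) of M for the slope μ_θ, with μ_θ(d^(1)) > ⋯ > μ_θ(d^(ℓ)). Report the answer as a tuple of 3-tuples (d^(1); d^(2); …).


Barcode: M ≅ I[1,1], I[1,3]^2, I[2,3]^2. HN layers by μ_θ (3 steps, strictly decreasing):
  μ^(1)=59; μ^(2)=-29; μ^(3)=-40

((0, 0, 4); (0, 4, 0); (3, 0, 0))


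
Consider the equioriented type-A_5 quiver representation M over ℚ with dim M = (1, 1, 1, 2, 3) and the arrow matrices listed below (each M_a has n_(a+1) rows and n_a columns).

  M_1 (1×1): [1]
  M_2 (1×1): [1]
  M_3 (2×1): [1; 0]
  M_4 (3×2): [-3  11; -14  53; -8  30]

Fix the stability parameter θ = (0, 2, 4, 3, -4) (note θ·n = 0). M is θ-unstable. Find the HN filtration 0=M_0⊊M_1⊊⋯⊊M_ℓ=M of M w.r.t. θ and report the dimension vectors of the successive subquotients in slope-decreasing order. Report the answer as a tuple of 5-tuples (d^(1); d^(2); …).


Interval decomposition of M: I[1,5], I[4,5], I[5,5].
HN type (ℓ=4): μ^(1)=5/4; μ^(2)=0; μ^(3)=-1/2; μ^(4)=-4

((0, 1, 1, 1, 1); (1, 0, 0, 0, 0); (0, 0, 0, 1, 1); (0, 0, 0, 0, 1))


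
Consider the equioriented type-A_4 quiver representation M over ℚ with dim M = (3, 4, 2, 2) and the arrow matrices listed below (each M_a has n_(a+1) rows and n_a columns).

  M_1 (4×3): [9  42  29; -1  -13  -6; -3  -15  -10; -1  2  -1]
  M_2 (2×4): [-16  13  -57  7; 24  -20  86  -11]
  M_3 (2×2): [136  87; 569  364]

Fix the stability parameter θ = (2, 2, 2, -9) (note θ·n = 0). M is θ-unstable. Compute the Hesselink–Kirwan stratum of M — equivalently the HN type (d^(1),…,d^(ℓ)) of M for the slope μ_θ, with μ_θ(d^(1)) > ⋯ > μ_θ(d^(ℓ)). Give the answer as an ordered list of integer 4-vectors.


Via rank(M_{q-1}∘⋯∘M_p): M ≅ I[1,1], I[1,2], I[1,4], I[2,2], I[2,4].
μ_θ-semistable layers: μ^(1)=2; μ^(2)=-3/4; μ^(3)=-5/3

((2, 2, 0, 0); (1, 1, 1, 1); (0, 1, 1, 1))


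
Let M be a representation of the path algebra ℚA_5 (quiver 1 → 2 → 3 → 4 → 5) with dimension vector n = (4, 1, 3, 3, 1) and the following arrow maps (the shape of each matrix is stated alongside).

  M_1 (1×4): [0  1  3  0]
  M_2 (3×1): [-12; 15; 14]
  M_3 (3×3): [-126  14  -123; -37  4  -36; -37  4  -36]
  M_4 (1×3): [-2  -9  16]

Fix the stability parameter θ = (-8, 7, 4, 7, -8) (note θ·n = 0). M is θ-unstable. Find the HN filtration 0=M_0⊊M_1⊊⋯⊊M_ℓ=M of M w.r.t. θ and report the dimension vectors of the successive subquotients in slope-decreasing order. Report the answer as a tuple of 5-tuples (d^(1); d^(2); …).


Barcode: M ≅ I[1,1]^3, I[1,3], I[3,4], I[3,5], I[4,4]. HN layers by μ_θ (5 steps, strictly decreasing):
  μ^(1)=7; μ^(2)=11/2; μ^(3)=4; μ^(4)=1; μ^(5)=-8

((0, 0, 0, 2, 0); (0, 1, 1, 0, 0); (0, 0, 1, 0, 0); (0, 0, 1, 1, 1); (4, 0, 0, 0, 0))


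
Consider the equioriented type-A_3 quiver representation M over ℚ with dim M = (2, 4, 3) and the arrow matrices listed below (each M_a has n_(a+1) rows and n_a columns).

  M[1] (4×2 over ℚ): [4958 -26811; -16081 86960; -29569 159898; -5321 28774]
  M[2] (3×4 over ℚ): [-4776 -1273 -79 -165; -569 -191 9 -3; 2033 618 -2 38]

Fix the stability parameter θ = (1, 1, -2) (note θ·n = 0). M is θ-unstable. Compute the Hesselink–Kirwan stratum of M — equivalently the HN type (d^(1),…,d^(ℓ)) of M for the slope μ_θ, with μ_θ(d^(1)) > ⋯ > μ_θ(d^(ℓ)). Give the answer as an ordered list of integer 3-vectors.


Barcode: M ≅ I[1,3]^2, I[2,2], I[2,3]. HN layers by μ_θ (3 steps, strictly decreasing):
  μ^(1)=1; μ^(2)=0; μ^(3)=-1/2

((0, 1, 0); (2, 2, 2); (0, 1, 1))


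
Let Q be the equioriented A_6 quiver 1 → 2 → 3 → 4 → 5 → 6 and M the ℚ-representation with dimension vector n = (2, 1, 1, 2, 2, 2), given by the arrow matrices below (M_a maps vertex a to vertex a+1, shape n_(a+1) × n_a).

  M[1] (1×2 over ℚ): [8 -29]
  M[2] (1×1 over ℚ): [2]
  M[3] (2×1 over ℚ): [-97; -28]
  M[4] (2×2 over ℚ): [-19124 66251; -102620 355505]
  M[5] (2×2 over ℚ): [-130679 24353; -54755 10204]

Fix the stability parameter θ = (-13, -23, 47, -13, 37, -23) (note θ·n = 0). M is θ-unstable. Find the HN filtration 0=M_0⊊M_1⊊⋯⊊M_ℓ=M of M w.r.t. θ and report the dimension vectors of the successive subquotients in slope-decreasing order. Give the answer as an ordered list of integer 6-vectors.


Via rank(M_{q-1}∘⋯∘M_p): M ≅ I[1,1], I[1,4], I[4,6], I[5,6].
μ_θ-semistable layers: μ^(1)=17; μ^(2)=7; μ^(3)=-13; μ^(4)=-18

((0, 0, 1, 1, 0, 0); (0, 0, 0, 0, 2, 2); (1, 0, 0, 1, 0, 0); (1, 1, 0, 0, 0, 0))


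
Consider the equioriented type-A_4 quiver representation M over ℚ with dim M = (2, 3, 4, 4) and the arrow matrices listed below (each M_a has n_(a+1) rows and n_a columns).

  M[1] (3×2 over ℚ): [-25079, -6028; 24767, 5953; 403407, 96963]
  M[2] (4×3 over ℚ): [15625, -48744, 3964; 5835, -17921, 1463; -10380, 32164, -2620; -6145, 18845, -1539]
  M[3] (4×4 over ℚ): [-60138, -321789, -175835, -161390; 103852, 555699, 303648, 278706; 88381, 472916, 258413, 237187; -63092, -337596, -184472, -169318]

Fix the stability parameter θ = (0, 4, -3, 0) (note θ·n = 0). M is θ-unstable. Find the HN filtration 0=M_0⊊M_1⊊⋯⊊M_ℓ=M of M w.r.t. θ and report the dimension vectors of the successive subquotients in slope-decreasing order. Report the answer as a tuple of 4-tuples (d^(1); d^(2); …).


Interval decomposition of M: I[1,2], I[1,4], I[2,4], I[3,4]^2.
HN type (ℓ=4): μ^(1)=4; μ^(2)=1/3; μ^(3)=0; μ^(4)=-3

((0, 1, 0, 0); (0, 2, 2, 2); (2, 0, 0, 2); (0, 0, 2, 0))


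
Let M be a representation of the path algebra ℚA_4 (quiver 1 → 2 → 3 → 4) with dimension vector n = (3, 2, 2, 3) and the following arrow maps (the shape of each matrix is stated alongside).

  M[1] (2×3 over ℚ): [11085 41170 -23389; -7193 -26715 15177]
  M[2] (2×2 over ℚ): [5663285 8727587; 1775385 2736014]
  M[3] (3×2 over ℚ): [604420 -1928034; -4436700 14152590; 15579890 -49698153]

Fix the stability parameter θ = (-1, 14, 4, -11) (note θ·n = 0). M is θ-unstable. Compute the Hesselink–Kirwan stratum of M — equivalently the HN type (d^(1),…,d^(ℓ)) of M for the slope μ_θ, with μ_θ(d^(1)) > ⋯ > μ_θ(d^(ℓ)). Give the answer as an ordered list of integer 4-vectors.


Interval decomposition of M: I[1,1], I[1,3], I[1,4], I[4,4]^2.
HN type (ℓ=4): μ^(1)=9; μ^(2)=7/3; μ^(3)=-1; μ^(4)=-11

((0, 1, 1, 0); (0, 1, 1, 1); (3, 0, 0, 0); (0, 0, 0, 2))


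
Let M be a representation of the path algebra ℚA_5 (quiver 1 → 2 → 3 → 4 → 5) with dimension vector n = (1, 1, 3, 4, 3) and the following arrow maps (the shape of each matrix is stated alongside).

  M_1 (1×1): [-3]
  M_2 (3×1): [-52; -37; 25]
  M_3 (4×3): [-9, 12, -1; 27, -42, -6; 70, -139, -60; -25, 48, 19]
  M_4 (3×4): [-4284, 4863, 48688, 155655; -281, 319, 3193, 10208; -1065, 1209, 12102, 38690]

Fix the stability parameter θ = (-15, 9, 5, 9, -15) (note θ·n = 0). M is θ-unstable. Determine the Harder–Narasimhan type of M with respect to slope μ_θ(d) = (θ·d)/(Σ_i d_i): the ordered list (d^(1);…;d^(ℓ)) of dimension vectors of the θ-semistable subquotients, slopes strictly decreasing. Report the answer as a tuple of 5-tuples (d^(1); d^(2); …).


Interval decomposition of M: I[1,5], I[3,5]^2, I[4,4].
HN type (ℓ=4): μ^(1)=9; μ^(2)=2; μ^(3)=-1/3; μ^(4)=-15

((0, 0, 0, 1, 0); (0, 1, 1, 1, 1); (0, 0, 2, 2, 2); (1, 0, 0, 0, 0))


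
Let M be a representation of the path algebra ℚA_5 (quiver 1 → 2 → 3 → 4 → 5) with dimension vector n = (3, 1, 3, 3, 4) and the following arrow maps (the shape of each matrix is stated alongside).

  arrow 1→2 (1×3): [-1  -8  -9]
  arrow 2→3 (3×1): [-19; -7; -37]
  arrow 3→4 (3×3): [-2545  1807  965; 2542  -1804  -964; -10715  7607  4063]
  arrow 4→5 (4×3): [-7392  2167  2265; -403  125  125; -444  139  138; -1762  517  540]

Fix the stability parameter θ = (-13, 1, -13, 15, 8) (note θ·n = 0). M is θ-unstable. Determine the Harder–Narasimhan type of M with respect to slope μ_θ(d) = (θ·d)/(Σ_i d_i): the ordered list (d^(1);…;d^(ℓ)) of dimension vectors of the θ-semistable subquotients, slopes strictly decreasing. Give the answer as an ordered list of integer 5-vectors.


Interval decomposition of M: I[1,1]^2, I[1,5], I[3,5]^2, I[5,5].
HN type (ℓ=4): μ^(1)=23/2; μ^(2)=8; μ^(3)=-6; μ^(4)=-13

((0, 0, 0, 3, 3); (0, 0, 0, 0, 1); (0, 1, 1, 0, 0); (3, 0, 2, 0, 0))


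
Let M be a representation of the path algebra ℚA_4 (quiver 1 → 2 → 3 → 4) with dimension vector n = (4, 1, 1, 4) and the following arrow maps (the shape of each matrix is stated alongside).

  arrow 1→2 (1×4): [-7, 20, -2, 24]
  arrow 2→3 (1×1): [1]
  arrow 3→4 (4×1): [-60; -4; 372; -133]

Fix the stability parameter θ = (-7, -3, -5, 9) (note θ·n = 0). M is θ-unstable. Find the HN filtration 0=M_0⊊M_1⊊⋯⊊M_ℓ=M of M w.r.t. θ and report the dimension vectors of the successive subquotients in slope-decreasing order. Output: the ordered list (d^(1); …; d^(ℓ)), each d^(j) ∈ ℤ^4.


Interval decomposition of M: I[1,1]^3, I[1,4], I[4,4]^3.
HN type (ℓ=3): μ^(1)=9; μ^(2)=-4; μ^(3)=-7

((0, 0, 0, 4); (0, 1, 1, 0); (4, 0, 0, 0))


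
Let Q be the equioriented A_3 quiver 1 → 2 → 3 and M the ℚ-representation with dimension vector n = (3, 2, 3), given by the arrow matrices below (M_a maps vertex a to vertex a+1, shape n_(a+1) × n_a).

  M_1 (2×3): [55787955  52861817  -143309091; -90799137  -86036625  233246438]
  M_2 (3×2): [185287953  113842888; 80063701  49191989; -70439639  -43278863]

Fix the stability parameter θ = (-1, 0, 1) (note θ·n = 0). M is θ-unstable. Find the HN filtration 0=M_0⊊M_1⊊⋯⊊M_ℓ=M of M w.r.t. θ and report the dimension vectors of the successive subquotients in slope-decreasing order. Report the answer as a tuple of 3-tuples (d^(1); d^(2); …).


Via rank(M_{q-1}∘⋯∘M_p): M ≅ I[1,1], I[1,3]^2, I[3,3].
μ_θ-semistable layers: μ^(1)=1; μ^(2)=0; μ^(3)=-1

((0, 0, 3); (0, 2, 0); (3, 0, 0))


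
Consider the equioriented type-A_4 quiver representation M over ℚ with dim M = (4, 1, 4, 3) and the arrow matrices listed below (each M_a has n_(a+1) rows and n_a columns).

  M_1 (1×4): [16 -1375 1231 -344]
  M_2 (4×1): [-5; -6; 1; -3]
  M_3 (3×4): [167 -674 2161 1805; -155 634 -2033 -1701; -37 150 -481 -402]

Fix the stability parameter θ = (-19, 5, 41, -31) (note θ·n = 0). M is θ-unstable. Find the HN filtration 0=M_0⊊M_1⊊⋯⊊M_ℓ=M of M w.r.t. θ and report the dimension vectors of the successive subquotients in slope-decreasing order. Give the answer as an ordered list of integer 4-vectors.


Interval decomposition of M: I[1,1]^3, I[1,4], I[3,3], I[3,4]^2.
HN type (ℓ=3): μ^(1)=41; μ^(2)=5; μ^(3)=-19

((0, 0, 1, 0); (0, 1, 3, 3); (4, 0, 0, 0))


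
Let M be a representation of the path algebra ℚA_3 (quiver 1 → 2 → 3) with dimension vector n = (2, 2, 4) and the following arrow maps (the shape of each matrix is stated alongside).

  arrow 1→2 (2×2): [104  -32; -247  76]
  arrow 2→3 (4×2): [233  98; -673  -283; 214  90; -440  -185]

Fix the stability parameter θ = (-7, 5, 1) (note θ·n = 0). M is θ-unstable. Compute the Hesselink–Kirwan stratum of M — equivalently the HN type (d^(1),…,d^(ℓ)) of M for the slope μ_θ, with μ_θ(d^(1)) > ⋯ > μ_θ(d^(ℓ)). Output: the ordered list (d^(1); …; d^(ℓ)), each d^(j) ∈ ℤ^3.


Barcode: M ≅ I[1,1], I[1,3], I[2,3], I[3,3]^2. HN layers by μ_θ (3 steps, strictly decreasing):
  μ^(1)=3; μ^(2)=1; μ^(3)=-7

((0, 2, 2); (0, 0, 2); (2, 0, 0))


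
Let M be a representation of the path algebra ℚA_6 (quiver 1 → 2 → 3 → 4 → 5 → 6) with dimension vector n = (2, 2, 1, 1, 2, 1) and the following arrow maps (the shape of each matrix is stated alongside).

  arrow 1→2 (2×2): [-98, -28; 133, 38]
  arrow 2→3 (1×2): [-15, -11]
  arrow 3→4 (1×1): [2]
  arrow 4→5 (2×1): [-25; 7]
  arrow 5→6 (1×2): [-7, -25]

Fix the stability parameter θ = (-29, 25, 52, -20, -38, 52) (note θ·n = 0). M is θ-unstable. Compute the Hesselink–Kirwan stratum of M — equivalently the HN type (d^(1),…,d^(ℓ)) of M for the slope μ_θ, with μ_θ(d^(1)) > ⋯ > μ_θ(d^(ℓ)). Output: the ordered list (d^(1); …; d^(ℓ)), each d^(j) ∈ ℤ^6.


Via rank(M_{q-1}∘⋯∘M_p): M ≅ I[1,1], I[1,5], I[2,2], I[5,6].
μ_θ-semistable layers: μ^(1)=52; μ^(2)=25; μ^(3)=19/4; μ^(4)=-29; μ^(5)=-38

((0, 0, 0, 0, 0, 1); (0, 1, 0, 0, 0, 0); (0, 1, 1, 1, 1, 0); (2, 0, 0, 0, 0, 0); (0, 0, 0, 0, 1, 0))


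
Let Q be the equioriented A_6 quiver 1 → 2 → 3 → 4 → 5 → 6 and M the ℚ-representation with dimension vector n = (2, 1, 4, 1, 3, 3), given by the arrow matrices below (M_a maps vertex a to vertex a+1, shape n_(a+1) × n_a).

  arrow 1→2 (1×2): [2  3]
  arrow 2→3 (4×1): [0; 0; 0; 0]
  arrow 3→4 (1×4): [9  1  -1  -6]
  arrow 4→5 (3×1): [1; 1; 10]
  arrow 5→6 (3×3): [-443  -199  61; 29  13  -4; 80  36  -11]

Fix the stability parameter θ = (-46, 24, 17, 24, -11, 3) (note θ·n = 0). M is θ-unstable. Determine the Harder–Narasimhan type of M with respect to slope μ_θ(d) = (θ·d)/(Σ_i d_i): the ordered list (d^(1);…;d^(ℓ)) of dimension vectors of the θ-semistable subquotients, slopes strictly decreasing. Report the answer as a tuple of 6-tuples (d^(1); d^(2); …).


Interval decomposition of M: I[1,1], I[1,2], I[3,3]^3, I[3,6], I[5,5], I[5,6], I[6,6].
HN type (ℓ=6): μ^(1)=24; μ^(2)=17; μ^(3)=33/4; μ^(4)=3; μ^(5)=-11; μ^(6)=-46

((0, 1, 0, 0, 0, 0); (0, 0, 3, 0, 0, 0); (0, 0, 1, 1, 1, 1); (0, 0, 0, 0, 0, 2); (0, 0, 0, 0, 2, 0); (2, 0, 0, 0, 0, 0))


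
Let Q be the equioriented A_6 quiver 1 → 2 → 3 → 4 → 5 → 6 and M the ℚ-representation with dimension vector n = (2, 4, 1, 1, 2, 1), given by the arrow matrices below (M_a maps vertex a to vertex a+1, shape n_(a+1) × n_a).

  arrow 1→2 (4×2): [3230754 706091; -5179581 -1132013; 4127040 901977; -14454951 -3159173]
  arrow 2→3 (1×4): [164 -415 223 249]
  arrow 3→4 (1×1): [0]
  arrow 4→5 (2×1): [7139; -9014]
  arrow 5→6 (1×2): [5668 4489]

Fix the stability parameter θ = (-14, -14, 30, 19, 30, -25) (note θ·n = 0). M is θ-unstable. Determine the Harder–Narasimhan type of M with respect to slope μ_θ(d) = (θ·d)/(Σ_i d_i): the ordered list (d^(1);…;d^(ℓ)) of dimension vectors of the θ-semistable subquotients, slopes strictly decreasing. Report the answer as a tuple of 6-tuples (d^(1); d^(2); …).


Interval decomposition of M: I[1,2], I[1,3], I[2,2]^2, I[4,6], I[5,5].
HN type (ℓ=3): μ^(1)=30; μ^(2)=8; μ^(3)=-14

((0, 0, 1, 0, 1, 0); (0, 0, 0, 1, 1, 1); (2, 4, 0, 0, 0, 0))


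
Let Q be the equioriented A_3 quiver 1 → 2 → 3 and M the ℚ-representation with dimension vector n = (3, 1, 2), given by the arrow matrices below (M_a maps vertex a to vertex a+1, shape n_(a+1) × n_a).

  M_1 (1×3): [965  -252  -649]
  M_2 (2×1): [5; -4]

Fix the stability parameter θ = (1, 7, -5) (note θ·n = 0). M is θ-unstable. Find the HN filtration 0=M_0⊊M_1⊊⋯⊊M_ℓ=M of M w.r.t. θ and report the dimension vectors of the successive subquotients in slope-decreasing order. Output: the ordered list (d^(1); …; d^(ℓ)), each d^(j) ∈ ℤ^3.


Via rank(M_{q-1}∘⋯∘M_p): M ≅ I[1,1]^2, I[1,3], I[3,3].
μ_θ-semistable layers: μ^(1)=1; μ^(2)=-5

((3, 1, 1); (0, 0, 1))


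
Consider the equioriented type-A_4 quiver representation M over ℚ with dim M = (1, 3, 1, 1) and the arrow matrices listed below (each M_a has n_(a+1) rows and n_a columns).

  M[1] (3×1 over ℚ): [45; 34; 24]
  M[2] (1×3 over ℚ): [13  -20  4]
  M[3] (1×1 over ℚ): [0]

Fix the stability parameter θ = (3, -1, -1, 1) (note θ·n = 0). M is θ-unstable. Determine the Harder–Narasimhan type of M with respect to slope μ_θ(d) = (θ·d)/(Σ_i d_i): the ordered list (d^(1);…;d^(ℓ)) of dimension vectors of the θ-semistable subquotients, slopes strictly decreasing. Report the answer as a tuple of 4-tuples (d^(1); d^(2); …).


Via rank(M_{q-1}∘⋯∘M_p): M ≅ I[1,3], I[2,2]^2, I[4,4].
μ_θ-semistable layers: μ^(1)=1; μ^(2)=1/3; μ^(3)=-1

((0, 0, 0, 1); (1, 1, 1, 0); (0, 2, 0, 0))


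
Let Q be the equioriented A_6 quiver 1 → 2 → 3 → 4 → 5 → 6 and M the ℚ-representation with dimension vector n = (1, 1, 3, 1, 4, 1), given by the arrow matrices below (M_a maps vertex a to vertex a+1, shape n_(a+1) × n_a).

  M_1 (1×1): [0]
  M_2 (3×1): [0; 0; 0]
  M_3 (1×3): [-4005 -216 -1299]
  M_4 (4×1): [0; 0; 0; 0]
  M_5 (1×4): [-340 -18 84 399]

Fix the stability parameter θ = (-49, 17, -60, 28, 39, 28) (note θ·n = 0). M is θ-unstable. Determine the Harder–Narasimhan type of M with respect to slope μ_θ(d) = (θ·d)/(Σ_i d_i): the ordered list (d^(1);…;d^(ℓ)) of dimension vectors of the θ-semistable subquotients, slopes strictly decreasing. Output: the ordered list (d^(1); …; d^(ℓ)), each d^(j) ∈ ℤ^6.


Barcode: M ≅ I[1,1], I[2,2], I[3,3]^2, I[3,4], I[5,5]^3, I[5,6]. HN layers by μ_θ (6 steps, strictly decreasing):
  μ^(1)=39; μ^(2)=67/2; μ^(3)=28; μ^(4)=17; μ^(5)=-49; μ^(6)=-60

((0, 0, 0, 0, 3, 0); (0, 0, 0, 0, 1, 1); (0, 0, 0, 1, 0, 0); (0, 1, 0, 0, 0, 0); (1, 0, 0, 0, 0, 0); (0, 0, 3, 0, 0, 0))


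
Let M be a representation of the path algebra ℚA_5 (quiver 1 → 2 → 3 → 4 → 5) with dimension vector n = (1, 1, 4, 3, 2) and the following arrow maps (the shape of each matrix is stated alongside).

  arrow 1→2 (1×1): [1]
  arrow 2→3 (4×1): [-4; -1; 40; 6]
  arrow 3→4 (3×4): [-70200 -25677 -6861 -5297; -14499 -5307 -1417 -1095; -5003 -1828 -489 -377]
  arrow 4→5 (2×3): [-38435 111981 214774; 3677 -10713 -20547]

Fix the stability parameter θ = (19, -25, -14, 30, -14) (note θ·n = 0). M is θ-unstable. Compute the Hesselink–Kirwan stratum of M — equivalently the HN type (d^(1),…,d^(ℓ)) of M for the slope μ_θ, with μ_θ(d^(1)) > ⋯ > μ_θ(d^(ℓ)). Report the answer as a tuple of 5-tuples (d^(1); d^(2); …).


Via rank(M_{q-1}∘⋯∘M_p): M ≅ I[1,4], I[3,3], I[3,5]^2.
μ_θ-semistable layers: μ^(1)=30; μ^(2)=8; μ^(3)=-20/3; μ^(4)=-14

((0, 0, 0, 1, 0); (0, 0, 0, 2, 2); (1, 1, 1, 0, 0); (0, 0, 3, 0, 0))


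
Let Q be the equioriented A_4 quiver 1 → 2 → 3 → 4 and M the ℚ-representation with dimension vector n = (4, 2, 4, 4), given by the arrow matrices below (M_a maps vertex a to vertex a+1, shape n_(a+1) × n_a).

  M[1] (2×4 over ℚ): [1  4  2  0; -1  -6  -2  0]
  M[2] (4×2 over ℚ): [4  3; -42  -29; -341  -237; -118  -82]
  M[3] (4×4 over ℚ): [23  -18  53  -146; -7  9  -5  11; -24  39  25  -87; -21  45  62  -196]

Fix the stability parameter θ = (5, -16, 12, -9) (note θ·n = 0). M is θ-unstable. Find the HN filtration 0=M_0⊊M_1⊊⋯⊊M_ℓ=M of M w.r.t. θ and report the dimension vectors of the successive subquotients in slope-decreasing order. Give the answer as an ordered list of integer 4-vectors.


Via rank(M_{q-1}∘⋯∘M_p): M ≅ I[1,1]^2, I[1,4]^2, I[3,4]^2.
μ_θ-semistable layers: μ^(1)=5; μ^(2)=3/2; μ^(3)=-11/2

((2, 0, 0, 0); (0, 0, 4, 4); (2, 2, 0, 0))


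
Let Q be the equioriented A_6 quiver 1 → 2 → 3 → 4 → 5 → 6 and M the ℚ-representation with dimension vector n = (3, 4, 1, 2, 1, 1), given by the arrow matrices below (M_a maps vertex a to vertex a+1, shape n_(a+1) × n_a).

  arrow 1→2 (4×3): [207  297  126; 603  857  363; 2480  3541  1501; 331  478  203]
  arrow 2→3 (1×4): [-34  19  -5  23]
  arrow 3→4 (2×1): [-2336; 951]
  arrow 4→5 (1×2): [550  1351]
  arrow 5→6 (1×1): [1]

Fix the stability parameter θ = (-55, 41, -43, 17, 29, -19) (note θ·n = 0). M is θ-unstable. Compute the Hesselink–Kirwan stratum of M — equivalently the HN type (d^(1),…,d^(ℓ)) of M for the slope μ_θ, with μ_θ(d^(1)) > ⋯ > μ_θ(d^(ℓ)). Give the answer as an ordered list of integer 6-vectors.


Via rank(M_{q-1}∘⋯∘M_p): M ≅ I[1,2]^2, I[1,6], I[2,2], I[4,4].
μ_θ-semistable layers: μ^(1)=41; μ^(2)=17; μ^(3)=9; μ^(4)=-1; μ^(5)=-55

((0, 3, 0, 0, 0, 0); (0, 0, 0, 1, 0, 0); (0, 0, 0, 1, 1, 1); (0, 1, 1, 0, 0, 0); (3, 0, 0, 0, 0, 0))


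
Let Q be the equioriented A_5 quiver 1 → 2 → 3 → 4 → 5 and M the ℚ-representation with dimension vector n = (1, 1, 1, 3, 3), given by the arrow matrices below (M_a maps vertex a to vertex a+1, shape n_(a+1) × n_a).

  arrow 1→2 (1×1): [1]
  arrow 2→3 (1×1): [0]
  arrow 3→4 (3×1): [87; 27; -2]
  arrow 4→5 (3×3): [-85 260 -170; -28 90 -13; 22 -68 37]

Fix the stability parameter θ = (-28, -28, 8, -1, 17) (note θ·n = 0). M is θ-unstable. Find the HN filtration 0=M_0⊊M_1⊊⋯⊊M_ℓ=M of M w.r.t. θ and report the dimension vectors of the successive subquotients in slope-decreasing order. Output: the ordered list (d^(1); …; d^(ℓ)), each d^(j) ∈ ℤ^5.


Via rank(M_{q-1}∘⋯∘M_p): M ≅ I[1,2], I[3,5], I[4,5]^2.
μ_θ-semistable layers: μ^(1)=17; μ^(2)=7/2; μ^(3)=-1; μ^(4)=-28

((0, 0, 0, 0, 3); (0, 0, 1, 1, 0); (0, 0, 0, 2, 0); (1, 1, 0, 0, 0))


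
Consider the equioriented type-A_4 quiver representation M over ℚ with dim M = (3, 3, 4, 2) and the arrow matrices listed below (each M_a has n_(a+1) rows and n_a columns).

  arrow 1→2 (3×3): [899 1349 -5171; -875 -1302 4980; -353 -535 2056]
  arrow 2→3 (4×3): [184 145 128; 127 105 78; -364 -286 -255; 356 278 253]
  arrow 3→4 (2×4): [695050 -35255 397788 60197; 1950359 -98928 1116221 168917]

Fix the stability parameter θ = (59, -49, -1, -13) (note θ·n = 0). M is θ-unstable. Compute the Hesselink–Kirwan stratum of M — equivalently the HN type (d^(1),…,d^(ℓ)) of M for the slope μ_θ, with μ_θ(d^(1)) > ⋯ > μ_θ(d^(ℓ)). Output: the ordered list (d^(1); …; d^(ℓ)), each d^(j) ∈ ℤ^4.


Interval decomposition of M: I[1,3], I[1,4]^2, I[3,3].
HN type (ℓ=2): μ^(1)=3; μ^(2)=-1

((1, 1, 1, 0); (2, 2, 3, 2))


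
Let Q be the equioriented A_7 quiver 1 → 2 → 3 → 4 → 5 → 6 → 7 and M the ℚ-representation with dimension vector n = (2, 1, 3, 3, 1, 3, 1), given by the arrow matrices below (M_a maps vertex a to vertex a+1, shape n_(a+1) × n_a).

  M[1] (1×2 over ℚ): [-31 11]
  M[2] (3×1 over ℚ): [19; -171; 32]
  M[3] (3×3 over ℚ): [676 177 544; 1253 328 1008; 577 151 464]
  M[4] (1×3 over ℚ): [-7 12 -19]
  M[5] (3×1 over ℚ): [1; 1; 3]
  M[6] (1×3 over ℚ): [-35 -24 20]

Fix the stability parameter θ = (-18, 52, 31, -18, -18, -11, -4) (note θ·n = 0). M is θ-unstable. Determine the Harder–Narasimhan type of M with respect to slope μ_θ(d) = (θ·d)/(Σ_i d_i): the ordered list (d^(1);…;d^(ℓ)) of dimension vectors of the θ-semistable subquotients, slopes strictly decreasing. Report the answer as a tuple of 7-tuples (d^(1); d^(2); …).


Via rank(M_{q-1}∘⋯∘M_p): M ≅ I[1,1], I[1,7], I[3,3], I[3,4], I[4,4], I[6,6]^2.
μ_θ-semistable layers: μ^(1)=31; μ^(2)=13/2; μ^(3)=16/3; μ^(4)=-11; μ^(5)=-18

((0, 0, 1, 0, 0, 0, 0); (0, 0, 1, 1, 0, 0, 0); (0, 1, 1, 1, 1, 1, 1); (0, 0, 0, 0, 0, 2, 0); (2, 0, 0, 1, 0, 0, 0))


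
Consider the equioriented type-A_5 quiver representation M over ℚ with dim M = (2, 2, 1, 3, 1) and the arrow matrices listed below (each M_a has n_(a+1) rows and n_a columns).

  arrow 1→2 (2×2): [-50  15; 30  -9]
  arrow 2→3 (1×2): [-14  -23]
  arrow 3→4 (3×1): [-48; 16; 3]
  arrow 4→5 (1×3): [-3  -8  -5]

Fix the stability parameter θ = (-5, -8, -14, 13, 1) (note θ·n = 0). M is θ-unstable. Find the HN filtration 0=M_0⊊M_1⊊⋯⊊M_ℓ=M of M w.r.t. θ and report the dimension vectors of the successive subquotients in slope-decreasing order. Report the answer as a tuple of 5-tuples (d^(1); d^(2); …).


Interval decomposition of M: I[1,1], I[1,5], I[2,2], I[4,4]^2.
HN type (ℓ=5): μ^(1)=13; μ^(2)=7; μ^(3)=-5; μ^(4)=-8; μ^(5)=-9

((0, 0, 0, 2, 0); (0, 0, 0, 1, 1); (1, 0, 0, 0, 0); (0, 1, 0, 0, 0); (1, 1, 1, 0, 0))


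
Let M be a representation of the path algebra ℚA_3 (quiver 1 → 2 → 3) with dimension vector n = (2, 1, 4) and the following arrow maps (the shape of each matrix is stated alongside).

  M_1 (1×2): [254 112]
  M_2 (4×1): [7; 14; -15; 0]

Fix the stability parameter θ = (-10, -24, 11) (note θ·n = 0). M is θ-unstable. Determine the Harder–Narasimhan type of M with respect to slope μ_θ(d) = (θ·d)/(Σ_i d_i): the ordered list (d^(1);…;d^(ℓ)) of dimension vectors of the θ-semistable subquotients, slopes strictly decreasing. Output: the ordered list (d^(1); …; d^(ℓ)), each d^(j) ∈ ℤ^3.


Interval decomposition of M: I[1,1], I[1,3], I[3,3]^3.
HN type (ℓ=3): μ^(1)=11; μ^(2)=-10; μ^(3)=-17

((0, 0, 4); (1, 0, 0); (1, 1, 0))


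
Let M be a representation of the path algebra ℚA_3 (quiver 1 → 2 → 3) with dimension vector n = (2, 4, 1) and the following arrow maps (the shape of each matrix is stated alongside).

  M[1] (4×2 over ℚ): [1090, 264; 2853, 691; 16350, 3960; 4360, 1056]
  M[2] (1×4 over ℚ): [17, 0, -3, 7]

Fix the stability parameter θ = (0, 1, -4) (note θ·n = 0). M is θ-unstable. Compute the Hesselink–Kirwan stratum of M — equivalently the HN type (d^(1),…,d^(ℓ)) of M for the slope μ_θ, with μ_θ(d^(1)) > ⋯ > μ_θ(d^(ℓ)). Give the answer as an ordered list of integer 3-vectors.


Barcode: M ≅ I[1,2]^2, I[2,2], I[2,3]. HN layers by μ_θ (3 steps, strictly decreasing):
  μ^(1)=1; μ^(2)=0; μ^(3)=-3/2

((0, 3, 0); (2, 0, 0); (0, 1, 1))


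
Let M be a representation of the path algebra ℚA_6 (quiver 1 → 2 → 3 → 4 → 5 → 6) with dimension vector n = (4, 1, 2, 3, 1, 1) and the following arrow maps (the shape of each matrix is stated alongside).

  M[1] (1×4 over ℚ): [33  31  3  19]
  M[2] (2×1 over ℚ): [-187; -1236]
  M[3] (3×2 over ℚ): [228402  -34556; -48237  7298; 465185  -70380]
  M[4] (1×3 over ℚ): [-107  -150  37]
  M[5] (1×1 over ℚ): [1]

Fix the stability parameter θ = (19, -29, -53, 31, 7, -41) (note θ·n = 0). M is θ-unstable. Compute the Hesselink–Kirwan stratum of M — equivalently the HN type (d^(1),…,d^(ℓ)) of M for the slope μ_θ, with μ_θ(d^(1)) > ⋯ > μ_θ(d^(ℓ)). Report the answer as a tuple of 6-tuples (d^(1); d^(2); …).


Interval decomposition of M: I[1,1]^3, I[1,6], I[3,4], I[4,4].
HN type (ℓ=5): μ^(1)=31; μ^(2)=19; μ^(3)=-1; μ^(4)=-21; μ^(5)=-53

((0, 0, 0, 2, 0, 0); (3, 0, 0, 0, 0, 0); (0, 0, 0, 1, 1, 1); (1, 1, 1, 0, 0, 0); (0, 0, 1, 0, 0, 0))


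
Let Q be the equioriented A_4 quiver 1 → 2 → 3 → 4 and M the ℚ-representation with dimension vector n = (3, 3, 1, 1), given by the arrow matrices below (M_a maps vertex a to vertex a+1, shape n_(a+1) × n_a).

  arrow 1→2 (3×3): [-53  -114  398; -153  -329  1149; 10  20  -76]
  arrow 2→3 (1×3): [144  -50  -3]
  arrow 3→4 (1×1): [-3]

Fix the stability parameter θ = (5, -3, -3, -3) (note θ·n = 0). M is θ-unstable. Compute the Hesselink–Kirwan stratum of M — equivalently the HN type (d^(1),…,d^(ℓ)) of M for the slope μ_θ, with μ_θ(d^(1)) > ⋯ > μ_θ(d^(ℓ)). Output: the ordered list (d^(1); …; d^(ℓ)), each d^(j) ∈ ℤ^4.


Interval decomposition of M: I[1,1], I[1,2], I[1,4], I[2,2].
HN type (ℓ=4): μ^(1)=5; μ^(2)=1; μ^(3)=-1; μ^(4)=-3

((1, 0, 0, 0); (1, 1, 0, 0); (1, 1, 1, 1); (0, 1, 0, 0))


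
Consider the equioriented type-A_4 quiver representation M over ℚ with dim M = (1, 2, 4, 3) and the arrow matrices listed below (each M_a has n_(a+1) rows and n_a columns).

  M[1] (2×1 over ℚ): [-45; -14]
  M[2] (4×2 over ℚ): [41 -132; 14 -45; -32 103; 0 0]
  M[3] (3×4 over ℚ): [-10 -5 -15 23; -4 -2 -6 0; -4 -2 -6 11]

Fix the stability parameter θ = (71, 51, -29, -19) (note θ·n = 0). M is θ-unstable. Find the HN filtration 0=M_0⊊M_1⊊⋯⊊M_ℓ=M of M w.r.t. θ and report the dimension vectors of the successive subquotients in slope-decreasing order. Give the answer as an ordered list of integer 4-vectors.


Interval decomposition of M: I[1,3], I[2,3], I[3,4]^2, I[4,4].
HN type (ℓ=4): μ^(1)=31; μ^(2)=11; μ^(3)=-19; μ^(4)=-29

((1, 1, 1, 0); (0, 1, 1, 0); (0, 0, 0, 3); (0, 0, 2, 0))


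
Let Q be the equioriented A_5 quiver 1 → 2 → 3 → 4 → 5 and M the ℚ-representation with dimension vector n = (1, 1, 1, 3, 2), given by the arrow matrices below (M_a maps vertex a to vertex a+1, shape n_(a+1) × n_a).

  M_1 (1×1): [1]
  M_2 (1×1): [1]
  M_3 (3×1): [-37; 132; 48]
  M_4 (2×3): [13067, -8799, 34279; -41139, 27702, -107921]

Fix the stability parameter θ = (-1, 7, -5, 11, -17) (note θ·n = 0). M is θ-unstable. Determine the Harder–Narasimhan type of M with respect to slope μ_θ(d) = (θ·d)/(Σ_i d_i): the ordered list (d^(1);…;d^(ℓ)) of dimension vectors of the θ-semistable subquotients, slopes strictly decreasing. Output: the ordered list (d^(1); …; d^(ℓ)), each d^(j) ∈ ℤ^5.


Interval decomposition of M: I[1,5], I[4,4], I[4,5].
HN type (ℓ=3): μ^(1)=11; μ^(2)=-1; μ^(3)=-3

((0, 0, 0, 1, 0); (1, 1, 1, 1, 1); (0, 0, 0, 1, 1))


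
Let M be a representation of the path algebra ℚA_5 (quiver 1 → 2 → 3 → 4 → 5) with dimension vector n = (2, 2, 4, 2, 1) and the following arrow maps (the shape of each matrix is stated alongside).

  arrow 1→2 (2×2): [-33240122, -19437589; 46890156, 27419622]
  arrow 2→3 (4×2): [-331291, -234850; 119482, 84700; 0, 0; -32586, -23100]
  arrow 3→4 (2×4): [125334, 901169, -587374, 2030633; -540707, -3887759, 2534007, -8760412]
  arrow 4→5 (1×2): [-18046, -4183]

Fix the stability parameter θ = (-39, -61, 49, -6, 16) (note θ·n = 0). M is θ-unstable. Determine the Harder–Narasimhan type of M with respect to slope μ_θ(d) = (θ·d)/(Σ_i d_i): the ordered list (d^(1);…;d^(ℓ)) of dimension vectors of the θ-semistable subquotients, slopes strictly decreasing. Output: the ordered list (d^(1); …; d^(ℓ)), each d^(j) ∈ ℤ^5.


Barcode: M ≅ I[1,1], I[1,5], I[2,2], I[3,3]^2, I[3,4]. HN layers by μ_θ (6 steps, strictly decreasing):
  μ^(1)=49; μ^(2)=43/2; μ^(3)=59/3; μ^(4)=-39; μ^(5)=-50; μ^(6)=-61

((0, 0, 2, 0, 0); (0, 0, 1, 1, 0); (0, 0, 1, 1, 1); (1, 0, 0, 0, 0); (1, 1, 0, 0, 0); (0, 1, 0, 0, 0))


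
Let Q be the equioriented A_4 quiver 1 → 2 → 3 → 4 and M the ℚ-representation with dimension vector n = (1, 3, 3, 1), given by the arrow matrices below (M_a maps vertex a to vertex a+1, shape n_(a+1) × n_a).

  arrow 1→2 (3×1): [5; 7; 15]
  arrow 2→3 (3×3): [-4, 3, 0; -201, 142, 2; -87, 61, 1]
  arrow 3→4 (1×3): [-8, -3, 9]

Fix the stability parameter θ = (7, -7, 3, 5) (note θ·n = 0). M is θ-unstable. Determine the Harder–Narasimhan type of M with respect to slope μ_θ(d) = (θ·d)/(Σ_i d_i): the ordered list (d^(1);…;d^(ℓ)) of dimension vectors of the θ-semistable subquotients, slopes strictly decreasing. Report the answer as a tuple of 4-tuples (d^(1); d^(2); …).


Interval decomposition of M: I[1,4], I[2,3]^2.
HN type (ℓ=4): μ^(1)=5; μ^(2)=3; μ^(3)=0; μ^(4)=-7

((0, 0, 0, 1); (0, 0, 3, 0); (1, 1, 0, 0); (0, 2, 0, 0))


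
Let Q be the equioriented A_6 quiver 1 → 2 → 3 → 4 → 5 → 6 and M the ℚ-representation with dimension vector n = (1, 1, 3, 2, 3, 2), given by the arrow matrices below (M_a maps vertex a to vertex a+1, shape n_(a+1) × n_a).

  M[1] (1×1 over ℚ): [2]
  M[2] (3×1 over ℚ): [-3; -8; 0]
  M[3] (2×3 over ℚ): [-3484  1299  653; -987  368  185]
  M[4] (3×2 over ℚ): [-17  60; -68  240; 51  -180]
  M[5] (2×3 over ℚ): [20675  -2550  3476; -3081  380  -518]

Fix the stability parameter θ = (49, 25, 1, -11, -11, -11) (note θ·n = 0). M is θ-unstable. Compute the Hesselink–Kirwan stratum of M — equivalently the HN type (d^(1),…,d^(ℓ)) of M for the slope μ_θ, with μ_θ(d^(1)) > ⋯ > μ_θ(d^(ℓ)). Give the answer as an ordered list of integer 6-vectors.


Interval decomposition of M: I[1,4], I[3,3], I[3,6], I[5,5], I[5,6].
HN type (ℓ=4): μ^(1)=16; μ^(2)=1; μ^(3)=-8; μ^(4)=-11

((1, 1, 1, 1, 0, 0); (0, 0, 1, 0, 0, 0); (0, 0, 1, 1, 1, 1); (0, 0, 0, 0, 2, 1))


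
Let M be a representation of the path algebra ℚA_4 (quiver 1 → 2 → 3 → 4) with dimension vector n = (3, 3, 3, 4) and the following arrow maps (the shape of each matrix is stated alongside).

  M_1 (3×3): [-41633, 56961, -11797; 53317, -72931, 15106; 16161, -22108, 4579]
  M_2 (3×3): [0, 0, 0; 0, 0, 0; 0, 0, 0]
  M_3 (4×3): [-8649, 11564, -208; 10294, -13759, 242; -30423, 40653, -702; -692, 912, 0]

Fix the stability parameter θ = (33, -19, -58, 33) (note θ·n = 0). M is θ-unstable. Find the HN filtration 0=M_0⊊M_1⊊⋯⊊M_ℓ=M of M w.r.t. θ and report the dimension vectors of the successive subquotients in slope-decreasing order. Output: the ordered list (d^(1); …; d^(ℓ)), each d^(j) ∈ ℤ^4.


Via rank(M_{q-1}∘⋯∘M_p): M ≅ I[1,2]^3, I[3,3], I[3,4]^2, I[4,4]^2.
μ_θ-semistable layers: μ^(1)=33; μ^(2)=7; μ^(3)=-58

((0, 0, 0, 4); (3, 3, 0, 0); (0, 0, 3, 0))


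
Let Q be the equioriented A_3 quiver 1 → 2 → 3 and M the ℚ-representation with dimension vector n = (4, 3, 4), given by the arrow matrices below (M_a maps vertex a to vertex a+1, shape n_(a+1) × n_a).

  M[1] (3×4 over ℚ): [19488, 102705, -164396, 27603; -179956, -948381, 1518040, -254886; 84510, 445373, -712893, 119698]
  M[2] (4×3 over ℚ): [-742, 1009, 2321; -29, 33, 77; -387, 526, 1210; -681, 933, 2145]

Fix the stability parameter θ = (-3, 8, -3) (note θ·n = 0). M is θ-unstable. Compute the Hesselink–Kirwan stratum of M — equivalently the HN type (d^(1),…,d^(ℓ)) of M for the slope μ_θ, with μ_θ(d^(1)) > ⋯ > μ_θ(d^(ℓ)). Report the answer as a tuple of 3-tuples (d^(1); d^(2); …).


Barcode: M ≅ I[1,1], I[1,2], I[1,3]^2, I[3,3]^2. HN layers by μ_θ (3 steps, strictly decreasing):
  μ^(1)=8; μ^(2)=5/2; μ^(3)=-3

((0, 1, 0); (0, 2, 2); (4, 0, 2))
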